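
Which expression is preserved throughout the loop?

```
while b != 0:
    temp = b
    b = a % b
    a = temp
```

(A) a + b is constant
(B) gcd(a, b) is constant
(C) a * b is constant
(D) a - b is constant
B

A loop invariant must hold before the first iteration and be re-established by every execution of the body.

(B) gcd(a, b) is constant: One iteration replaces (a, b) by (b, a mod b). Since a mod b = a - q*b for an integer q, any common divisor of a and b divides b and a mod b, and conversely; hence gcd(b, a mod b) = gcd(a, b). For instance (24, 10) -> (10, 4) keeps gcd = 2. At exit b = 0 and a = gcd of the original inputs.

The other options fail:
(A) a + b is constant: e.g. (a, b) = (24, 10) -> (10, 4): the sum goes from 34 to 14.
(C) a * b is constant: e.g. (a, b) = (24, 10) -> (10, 4): the product goes from 240 to 40.
(D) a - b is constant: e.g. (a, b) = (24, 10) -> (10, 4): the difference goes from 14 to 6.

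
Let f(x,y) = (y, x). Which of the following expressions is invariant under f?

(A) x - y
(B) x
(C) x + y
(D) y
C

For f(x,y) = (y, x):
After applying f: x' = y, y' = x. So x' + y' = y + x = x + y.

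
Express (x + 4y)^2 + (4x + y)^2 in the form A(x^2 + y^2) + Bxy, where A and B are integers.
17(x^2 + y^2) + 16xy

Expanding: (x + 4y)^2 = x^2 + 8xy + 16y^2
(4x + y)^2 = 16x^2 + 8xy + y^2
Sum = (1+16)(x^2+y^2) + 16xy = 17(x^2 + y^2) + 16xy
This is symmetric in x and y.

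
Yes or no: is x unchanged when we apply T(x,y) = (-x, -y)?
No

Substitute T(x,y) = (-x, -y) into the expression and compare with the original.

Original: x
After applying T: (-x) = -x

This differs from the original x (difference: -2x), so the expression is NOT invariant.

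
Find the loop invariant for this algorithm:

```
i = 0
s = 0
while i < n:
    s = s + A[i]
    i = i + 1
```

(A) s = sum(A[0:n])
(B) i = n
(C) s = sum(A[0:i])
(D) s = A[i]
C

A loop invariant must hold before the first iteration and be re-established by every execution of the body.

(C) s = sum(A[0:i]): Initially i = 0 and s = 0 = sum of the empty slice A[0:0]. If s = sum(A[0:i]) holds at the top of an iteration, the body sets s to sum(A[0:i]) + A[i] = sum(A[0:i+1]) and then i to i+1, so s = sum(A[0:i]) holds again. At exit i = n, giving s = sum(A[0:n]).

The other options fail:
(A) s = sum(A[0:n]): false before the loop (s = 0, not the full sum) -- it only becomes true at exit.
(B) i = n: false initially (i = 0); it is the exit condition, not an invariant.
(D) s = A[i]: after the first iteration s = A[0] but i = 1, so s = A[i] compares s with the wrong element (and fails in general).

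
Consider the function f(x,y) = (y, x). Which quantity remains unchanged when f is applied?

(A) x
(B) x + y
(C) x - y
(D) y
B

For f(x,y) = (y, x):
After applying f: x' = y, y' = x. So x' + y' = y + x = x + y.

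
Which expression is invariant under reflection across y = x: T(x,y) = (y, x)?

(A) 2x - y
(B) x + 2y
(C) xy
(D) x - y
C

The map is reflection across y = x: T(x,y) = (y, x).
Substitute the transformed coordinates into each option and compare with the original:
(A) 2x - y  ->  2(y) - (x) = -x + 2y   [differs from 2x - y: not invariant]
(B) x + 2y  ->  (y) + 2(x) = 2x + y   [differs from x + 2y: not invariant]
(C) xy  ->  (y)(x) = xy   [equals xy: invariant]
(D) x - y  ->  (y) - (x) = -x + y   [differs from x - y: not invariant]

Only option (C), xy, is unchanged by the transformation.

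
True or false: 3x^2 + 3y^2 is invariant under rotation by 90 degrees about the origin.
True

Applying rotation by 90 degrees: x' = x*cos(90 degrees) - y*sin(90 degrees) = -y, y' = x*sin(90 degrees) + y*cos(90 degrees) = x

Substituting into 3x^2 + 3y^2:
3(-y)^2 + 3(x)^2
= 3x^2 + 3y^2

This equals the original expression 3x^2 + 3y^2, so it IS invariant.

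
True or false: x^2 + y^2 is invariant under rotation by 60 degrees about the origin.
True

Applying rotation by 60 degrees: x' = x*cos(60 degrees) - y*sin(60 degrees) = x/2 - sqrt(3)y/2, y' = x*sin(60 degrees) + y*cos(60 degrees) = sqrt(3)x/2 + y/2

Substituting into x^2 + y^2:
(x/2 - sqrt(3)y/2)^2 + (sqrt(3)x/2 + y/2)^2
= x^2 + y^2

This equals the original expression x^2 + y^2, so it IS invariant.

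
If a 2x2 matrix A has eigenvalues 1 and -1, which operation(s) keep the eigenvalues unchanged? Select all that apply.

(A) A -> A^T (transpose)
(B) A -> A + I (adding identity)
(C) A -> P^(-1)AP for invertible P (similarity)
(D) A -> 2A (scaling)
A and C

Eigenvalues are preserved by:
1. Similarity transformations: A -> P^(-1)AP (same characteristic polynomial)
2. Transpose: A^T has the same eigenvalues as A

Eigenvalues are NOT preserved by:
- Adding identity: eigenvalues become 1+1, -1+1
- Scaling: eigenvalues become 2, -2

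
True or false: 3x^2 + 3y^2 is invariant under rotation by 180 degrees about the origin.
True

Applying rotation by 180 degrees: x' = x*cos(180 degrees) - y*sin(180 degrees) = -x, y' = x*sin(180 degrees) + y*cos(180 degrees) = -y

Substituting into 3x^2 + 3y^2:
3(-x)^2 + 3(-y)^2
= 3x^2 + 3y^2

This equals the original expression 3x^2 + 3y^2, so it IS invariant.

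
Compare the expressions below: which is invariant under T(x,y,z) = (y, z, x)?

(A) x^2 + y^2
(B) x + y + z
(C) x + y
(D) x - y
B

Apply T(x,y,z) = (y, z, x) to each option, i.e. replace (x, y, z) by the transformed coordinates.
Substitute the transformed coordinates into each option and compare with the original:
(A) x^2 + y^2  ->  (y)^2 + (z)^2 = y^2 + z^2   [differs from x^2 + y^2: not invariant]
(B) x + y + z  ->  (y) + (z) + (x) = x + y + z   [equals x + y + z: invariant]
(C) x + y  ->  (y) + (z) = y + z   [differs from x + y: not invariant]
(D) x - y  ->  (y) - (z) = y - z   [differs from x - y: not invariant]

Only option (B), x + y + z, is unchanged by the transformation.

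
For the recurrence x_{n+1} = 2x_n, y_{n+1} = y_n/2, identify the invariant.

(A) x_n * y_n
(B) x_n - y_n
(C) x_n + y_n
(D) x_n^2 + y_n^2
A

For the recurrence x_{n+1} = 2x_n, y_{n+1} = y_n/2:

x_{n+1} * y_{n+1} = (2x_n) * (y_n/2) = x_n * y_n
The product is conserved.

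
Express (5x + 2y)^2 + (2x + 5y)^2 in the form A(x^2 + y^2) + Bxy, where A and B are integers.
29(x^2 + y^2) + 40xy

Expanding: (5x + 2y)^2 = 25x^2 + 20xy + 4y^2
(2x + 5y)^2 = 4x^2 + 20xy + 25y^2
Sum = (25+4)(x^2+y^2) + 40xy = 29(x^2 + y^2) + 40xy
This is symmetric in x and y.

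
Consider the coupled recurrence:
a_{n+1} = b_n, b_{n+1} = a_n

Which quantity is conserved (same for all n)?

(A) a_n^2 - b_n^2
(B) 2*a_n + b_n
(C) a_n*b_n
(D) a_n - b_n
C

Replace a_n by a_{n+1} = b_n and b_n by b_{n+1} = a_n in each option and simplify:
(A) a_n^2 - b_n^2  ->  (b_n)^2 - (a_n)^2 = -a_n^2 + b_n^2   [not conserved]
(B) 2*a_n + b_n  ->  2*(b_n) + (a_n) = a_n + 2*b_n   [not conserved]
(C) a_n*b_n  ->  (b_n)*(a_n) = a_n*b_n   [conserved]
(D) a_n - b_n  ->  (b_n) - (a_n) = -a_n + b_n   [not conserved]

Only (C) a_n*b_n returns to itself after one step, so it is the conserved quantity.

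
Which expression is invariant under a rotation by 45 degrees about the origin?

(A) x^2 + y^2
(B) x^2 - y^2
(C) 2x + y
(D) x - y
A

A rotation by 45 degrees sends (x, y) to (sqrt(2)x/2 - sqrt(2)y/2, sqrt(2)x/2 + sqrt(2)y/2).
Substitute the transformed coordinates into each option and compare with the original:
(A) x^2 + y^2  ->  (sqrt(2)x/2 - sqrt(2)y/2)^2 + (sqrt(2)x/2 + sqrt(2)y/2)^2 = x^2 + y^2   [equals x^2 + y^2: invariant]
(B) x^2 - y^2  ->  (sqrt(2)x/2 - sqrt(2)y/2)^2 - (sqrt(2)x/2 + sqrt(2)y/2)^2 = -2xy   [differs from x^2 - y^2: not invariant]
(C) 2x + y  ->  2(sqrt(2)x/2 - sqrt(2)y/2) + (sqrt(2)x/2 + sqrt(2)y/2) = 3sqrt(2)x/2 - sqrt(2)y/2   [differs from 2x + y: not invariant]
(D) x - y  ->  (sqrt(2)x/2 - sqrt(2)y/2) - (sqrt(2)x/2 + sqrt(2)y/2) = -sqrt(2)y   [differs from x - y: not invariant]

Only option (A), x^2 + y^2, is unchanged by the transformation.
Geometrically, x^2 + y^2 is the squared distance from the origin, which every rotation about the origin preserves.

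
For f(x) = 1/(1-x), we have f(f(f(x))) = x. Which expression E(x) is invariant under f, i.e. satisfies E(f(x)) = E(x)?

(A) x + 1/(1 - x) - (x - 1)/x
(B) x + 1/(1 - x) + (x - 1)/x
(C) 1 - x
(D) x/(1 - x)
B

Replace x by f(x) = 1/(1 - x) in each option and simplify. As a quick numerical cross-check, also compare E(4) with E(f(4)) = E(-1/3).

(A) x + 1/(1 - x) - (x - 1)/x  ->  (1/(1 - x)) + 1/(1 - (1/(1 - x))) - ((1/(1 - x)) - 1)/(1/(1 - x)) = (x^2(1 - x) - x + (x - 1)^2)/(x(x - 1)); check: E(4) = 35/12 but E(-1/3) = -43/12.   [not invariant]
(B) x + 1/(1 - x) + (x - 1)/x  ->  (1/(1 - x)) + 1/(1 - (1/(1 - x))) + ((1/(1 - x)) - 1)/(1/(1 - x)), which simplifies back to x + 1/(1 - x) + (x - 1)/x; check: E(4) = 53/12, E(-1/3) = 53/12.   [invariant]
(C) 1 - x  ->  1 - (1/(1 - x)) = x/(x - 1); check: E(4) = -3 but E(-1/3) = 4/3.   [not invariant]
(D) x/(1 - x)  ->  (1/(1 - x))/(1 - (1/(1 - x))) = -1/x; check: E(4) = -4/3 but E(-1/3) = -1/4.   [not invariant]

Only (B) is unchanged. Indeed f(f(x)) = 1/(1 - 1/(1-x)) = (1-x)/(-x) = (x-1)/x, so E(x) = x + f(x) + f(f(x)) is the sum over the whole 3-cycle; applying f just permutes the three terms cyclically (x -> f(x) -> f(f(x)) -> x), leaving the sum unchanged.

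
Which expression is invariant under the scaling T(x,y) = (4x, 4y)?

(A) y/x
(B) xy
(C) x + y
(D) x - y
A

Under the uniform scaling T(x,y) = (4x, 4y):
Substitute the transformed coordinates into each option and compare with the original:
(A) y/x  ->  (4y)/(4x) = y/x   [equals y/x: invariant]
(B) xy  ->  (4x)(4y) = 16xy   [differs from xy: not invariant]
(C) x + y  ->  (4x) + (4y) = 4x + 4y   [differs from x + y: not invariant]
(D) x - y  ->  (4x) - (4y) = 4x - 4y   [differs from x - y: not invariant]

Only option (A), y/x, is unchanged by the transformation.
The common factor 4 cancels in a ratio of coordinates, while sums, products and sums of squares pick up factors of 4 or 16.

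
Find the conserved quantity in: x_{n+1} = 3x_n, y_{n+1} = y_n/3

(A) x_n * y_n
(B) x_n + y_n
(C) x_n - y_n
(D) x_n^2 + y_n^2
A

For the recurrence x_{n+1} = 3x_n, y_{n+1} = y_n/3:

x_{n+1} * y_{n+1} = (3x_n) * (y_n/3) = x_n * y_n
The product is conserved.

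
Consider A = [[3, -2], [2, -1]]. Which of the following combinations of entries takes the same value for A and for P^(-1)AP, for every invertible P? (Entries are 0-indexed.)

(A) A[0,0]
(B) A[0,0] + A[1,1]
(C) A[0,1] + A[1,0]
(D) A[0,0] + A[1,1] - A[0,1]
B

A[0,0] + A[1,1] is the trace of A. By the cyclic property of the trace, tr(P^(-1)AP) = tr(APP^(-1)) = tr(A), so it is the same for every matrix similar to A.

The other combinations are not similarity invariants. For example, take P = [[1, 1], [0, 1]] (det P = 1), so P^(-1) = [[1, -1], [0, 1]] and
B = P^(-1)AP = [[1, 0], [2, 1]].
Evaluating each option on A and on B:
(A) A[0,0]: 3 for A, 1 for B -> changes
(B) A[0,0] + A[1,1]: 2 for A, 2 for B -> unchanged
(C) A[0,1] + A[1,0]: 0 for A, 2 for B -> changes
(D) A[0,0] + A[1,1] - A[0,1]: 4 for A, 2 for B -> changes

Only (B) A[0,0] + A[1,1] = 2 survives (and it does so for every P, not just this one), so it is the invariant.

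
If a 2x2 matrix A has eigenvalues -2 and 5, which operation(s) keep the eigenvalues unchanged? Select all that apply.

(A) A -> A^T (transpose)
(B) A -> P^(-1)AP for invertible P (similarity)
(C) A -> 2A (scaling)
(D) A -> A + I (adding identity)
A and B

Eigenvalues are preserved by:
1. Similarity transformations: A -> P^(-1)AP (same characteristic polynomial)
2. Transpose: A^T has the same eigenvalues as A

Eigenvalues are NOT preserved by:
- Adding identity: eigenvalues become -2+1, 5+1
- Scaling: eigenvalues become -4, 10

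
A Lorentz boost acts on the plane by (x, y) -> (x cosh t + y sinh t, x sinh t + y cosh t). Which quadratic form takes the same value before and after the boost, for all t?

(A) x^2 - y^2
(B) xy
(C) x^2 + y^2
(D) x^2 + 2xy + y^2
A

Write x' = x cosh t + y sinh t, y' = x sinh t + y cosh t and substitute into each option:
(A) x^2 - y^2: (x cosh t + y sinh t)^2 - (x sinh t + y cosh t)^2 = x^2(cosh^2 t - sinh^2 t) + 2xy(cosh t sinh t - sinh t cosh t) + y^2(sinh^2 t - cosh^2 t) = x^2 - y^2   [invariant, using cosh^2 t - sinh^2 t = 1]
(B) xy: (x cosh t + y sinh t)(x sinh t + y cosh t) = xy(cosh^2 t + sinh^2 t) + (x^2 + y^2) sinh t cosh t = xy cosh 2t + (x^2 + y^2)(sinh 2t)/2   [not invariant for t != 0]
(C) x^2 + y^2: (x cosh t + y sinh t)^2 + (x sinh t + y cosh t)^2 = (x^2 + y^2)(cosh^2 t + sinh^2 t) + 4xy sinh t cosh t = (x^2 + y^2) cosh 2t + 2xy sinh 2t   [not invariant for t != 0]
(D) x^2 + 2xy + y^2: (x' + y')^2 with x' + y' = (x + y)(cosh t + sinh t) = (x + y)e^t, so it becomes (x + y)^2 e^(2t)   [not invariant for t != 0]

Only (A) x^2 - y^2 is unchanged; it is the Minkowski form preserved by Lorentz boosts, just as x^2 + y^2 is preserved by ordinary rotations.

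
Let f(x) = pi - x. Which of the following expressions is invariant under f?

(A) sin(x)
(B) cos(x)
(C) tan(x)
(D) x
A

For f(x) = pi - x:
sin(pi - x) = sin(x), so sine is invariant under this transformation.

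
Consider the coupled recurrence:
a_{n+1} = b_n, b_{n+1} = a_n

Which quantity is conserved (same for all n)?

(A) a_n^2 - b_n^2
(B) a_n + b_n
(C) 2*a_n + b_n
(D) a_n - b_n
B

Replace a_n by a_{n+1} = b_n and b_n by b_{n+1} = a_n in each option and simplify:
(A) a_n^2 - b_n^2  ->  (b_n)^2 - (a_n)^2 = -a_n^2 + b_n^2   [not conserved]
(B) a_n + b_n  ->  (b_n) + (a_n) = a_n + b_n   [conserved]
(C) 2*a_n + b_n  ->  2*(b_n) + (a_n) = a_n + 2*b_n   [not conserved]
(D) a_n - b_n  ->  (b_n) - (a_n) = -a_n + b_n   [not conserved]

Only (B) a_n + b_n returns to itself after one step, so it is the conserved quantity.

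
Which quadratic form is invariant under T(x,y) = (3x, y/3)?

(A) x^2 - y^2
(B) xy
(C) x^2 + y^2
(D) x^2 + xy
B

T multiplies x by 3 and divides y by 3.
Substitute the transformed coordinates into each option and compare with the original:
(A) x^2 - y^2  ->  (3x)^2 - (y/3)^2 = 9x^2 - y^2/9   [differs from x^2 - y^2: not invariant]
(B) xy  ->  (3x)(y/3) = xy   [equals xy: invariant]
(C) x^2 + y^2  ->  (3x)^2 + (y/3)^2 = 9x^2 + y^2/9   [differs from x^2 + y^2: not invariant]
(D) x^2 + xy  ->  (3x)^2 + (3x)(y/3) = 9x^2 + xy   [differs from x^2 + xy: not invariant]

Only option (B), xy, is unchanged by the transformation.
The factors 3 and 1/3 cancel only in the pure product xy.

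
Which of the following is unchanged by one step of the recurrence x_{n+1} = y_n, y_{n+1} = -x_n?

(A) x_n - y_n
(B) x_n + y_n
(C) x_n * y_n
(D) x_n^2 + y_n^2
D

For the recurrence x_{n+1} = y_n, y_{n+1} = -x_n:

x_{n+1}^2 + y_{n+1}^2 = y_n^2 + (-x_n)^2 = x_n^2 + y_n^2
The sum of squares is conserved (like energy in a harmonic oscillator).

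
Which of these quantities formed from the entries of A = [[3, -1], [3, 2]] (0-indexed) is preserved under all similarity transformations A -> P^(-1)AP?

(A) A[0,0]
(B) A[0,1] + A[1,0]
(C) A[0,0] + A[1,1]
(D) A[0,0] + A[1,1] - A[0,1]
C

A[0,0] + A[1,1] is the trace of A. By the cyclic property of the trace, tr(P^(-1)AP) = tr(APP^(-1)) = tr(A), so it is the same for every matrix similar to A.

The other combinations are not similarity invariants. For example, take P = [[1, 1], [1, 2]] (det P = 1), so P^(-1) = [[2, -1], [-1, 1]] and
B = P^(-1)AP = [[-1, -5], [3, 6]].
Evaluating each option on A and on B:
(A) A[0,0]: 3 for A, -1 for B -> changes
(B) A[0,1] + A[1,0]: 2 for A, -2 for B -> changes
(C) A[0,0] + A[1,1]: 5 for A, 5 for B -> unchanged
(D) A[0,0] + A[1,1] - A[0,1]: 6 for A, 10 for B -> changes

Only (C) A[0,0] + A[1,1] = 5 survives (and it does so for every P, not just this one), so it is the invariant.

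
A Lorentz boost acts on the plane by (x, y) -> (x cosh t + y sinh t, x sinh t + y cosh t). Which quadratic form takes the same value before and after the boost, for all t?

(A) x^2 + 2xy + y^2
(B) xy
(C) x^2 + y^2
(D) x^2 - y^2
D

Write x' = x cosh t + y sinh t, y' = x sinh t + y cosh t and substitute into each option:
(A) x^2 + 2xy + y^2: (x' + y')^2 with x' + y' = (x + y)(cosh t + sinh t) = (x + y)e^t, so it becomes (x + y)^2 e^(2t)   [not invariant for t != 0]
(B) xy: (x cosh t + y sinh t)(x sinh t + y cosh t) = xy(cosh^2 t + sinh^2 t) + (x^2 + y^2) sinh t cosh t = xy cosh 2t + (x^2 + y^2)(sinh 2t)/2   [not invariant for t != 0]
(C) x^2 + y^2: (x cosh t + y sinh t)^2 + (x sinh t + y cosh t)^2 = (x^2 + y^2)(cosh^2 t + sinh^2 t) + 4xy sinh t cosh t = (x^2 + y^2) cosh 2t + 2xy sinh 2t   [not invariant for t != 0]
(D) x^2 - y^2: (x cosh t + y sinh t)^2 - (x sinh t + y cosh t)^2 = x^2(cosh^2 t - sinh^2 t) + 2xy(cosh t sinh t - sinh t cosh t) + y^2(sinh^2 t - cosh^2 t) = x^2 - y^2   [invariant, using cosh^2 t - sinh^2 t = 1]

Only (D) x^2 - y^2 is unchanged; it is the Minkowski form preserved by Lorentz boosts, just as x^2 + y^2 is preserved by ordinary rotations.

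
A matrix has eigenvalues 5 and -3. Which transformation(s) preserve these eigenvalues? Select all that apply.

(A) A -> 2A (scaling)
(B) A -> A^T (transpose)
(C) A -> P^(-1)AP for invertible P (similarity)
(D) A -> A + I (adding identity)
B and C

Eigenvalues are preserved by:
1. Similarity transformations: A -> P^(-1)AP (same characteristic polynomial)
2. Transpose: A^T has the same eigenvalues as A

Eigenvalues are NOT preserved by:
- Adding identity: eigenvalues become 5+1, -3+1
- Scaling: eigenvalues become 10, -6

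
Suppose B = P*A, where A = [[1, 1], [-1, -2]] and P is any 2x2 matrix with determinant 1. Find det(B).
-1

By the multiplicative property of determinants, det(B) = det(P*A) = det(P) * det(A) = det(A),
so the determinant is invariant under multiplication by any determinant-1 matrix; we just need det(A).

det(A) = (1)(-2) - (1)(-1) = -2 - (-1) = -1

Therefore det(B) = 1 * (-1) = -1.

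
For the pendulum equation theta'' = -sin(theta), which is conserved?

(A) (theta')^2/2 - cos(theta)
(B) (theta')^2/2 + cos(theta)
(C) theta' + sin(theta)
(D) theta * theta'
A

A first integral I satisfies dI/dt = 0 along every solution. Differentiate each option and use the equation of motion:
(A) d/dt[(theta')^2/2 - cos(theta)] = theta' theta'' + sin(theta) theta' = theta'(-sin(theta)) + theta' sin(theta) = 0
(B) d/dt[(theta')^2/2 + cos(theta)] = theta' theta'' - sin(theta) theta' = -2 theta' sin(theta), not identically 0
(C) d/dt[theta' + sin(theta)] = theta'' + cos(theta) theta' = -sin(theta) + theta' cos(theta), not identically 0
(D) d/dt[theta * theta'] = (theta')^2 + theta theta'' = (theta')^2 - theta sin(theta), not identically 0

Only (A) has zero time-derivative. This is the total energy: kinetic (theta')^2/2 plus potential -cos(theta).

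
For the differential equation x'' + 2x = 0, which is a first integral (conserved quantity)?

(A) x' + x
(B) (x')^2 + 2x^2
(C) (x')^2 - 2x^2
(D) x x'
B

A first integral I satisfies dI/dt = 0 along every solution. Differentiate each option and use the equation of motion:
(A) d/dt[x' + x] = x'' + x' = -2x + x', not identically 0
(B) d/dt[(x')^2 + 2x^2] = 2x'x'' + 4x x' = 2x'(-2x) + 4x x' = 0
(C) d/dt[(x')^2 - 2x^2] = 2x'x'' - 4x x' = -8x x', not identically 0
(D) d/dt[x x'] = (x')^2 + x x'' = (x')^2 - 2x^2, not identically 0

Only (B) has zero time-derivative. So the energy-like quantity (x')^2 + 2x^2 is the first integral.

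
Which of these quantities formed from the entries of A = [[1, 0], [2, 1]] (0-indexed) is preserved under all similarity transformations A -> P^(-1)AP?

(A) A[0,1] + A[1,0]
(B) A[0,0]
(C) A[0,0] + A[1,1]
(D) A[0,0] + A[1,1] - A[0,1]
C

A[0,0] + A[1,1] is the trace of A. By the cyclic property of the trace, tr(P^(-1)AP) = tr(APP^(-1)) = tr(A), so it is the same for every matrix similar to A.

The other combinations are not similarity invariants. For example, take P = [[1, 1], [1, 2]] (det P = 1), so P^(-1) = [[2, -1], [-1, 1]] and
B = P^(-1)AP = [[-1, -2], [2, 3]].
Evaluating each option on A and on B:
(A) A[0,1] + A[1,0]: 2 for A, 0 for B -> changes
(B) A[0,0]: 1 for A, -1 for B -> changes
(C) A[0,0] + A[1,1]: 2 for A, 2 for B -> unchanged
(D) A[0,0] + A[1,1] - A[0,1]: 2 for A, 4 for B -> changes

Only (C) A[0,0] + A[1,1] = 2 survives (and it does so for every P, not just this one), so it is the invariant.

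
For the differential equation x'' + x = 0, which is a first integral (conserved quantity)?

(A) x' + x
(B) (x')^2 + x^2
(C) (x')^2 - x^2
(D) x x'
B

A first integral I satisfies dI/dt = 0 along every solution. Differentiate each option and use the equation of motion:
(A) d/dt[x' + x] = x'' + x' = -x + x', not identically 0
(B) d/dt[(x')^2 + x^2] = 2x'x'' + 2x x' = 2x'(-x) + 2x x' = 0
(C) d/dt[(x')^2 - x^2] = 2x'x'' - 2x x' = -4x x', not identically 0
(D) d/dt[x x'] = (x')^2 + x x'' = (x')^2 - x^2, not identically 0

Only (B) has zero time-derivative. So the energy-like quantity (x')^2 + x^2 is the first integral.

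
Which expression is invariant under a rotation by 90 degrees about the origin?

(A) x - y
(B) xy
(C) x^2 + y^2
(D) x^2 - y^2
C

A rotation by 90 degrees sends (x, y) to (-y, x).
Substitute the transformed coordinates into each option and compare with the original:
(A) x - y  ->  (-y) - (x) = -x - y   [differs from x - y: not invariant]
(B) xy  ->  (-y)(x) = -xy   [differs from xy: not invariant]
(C) x^2 + y^2  ->  (-y)^2 + (x)^2 = x^2 + y^2   [equals x^2 + y^2: invariant]
(D) x^2 - y^2  ->  (-y)^2 - (x)^2 = -x^2 + y^2   [differs from x^2 - y^2: not invariant]

Only option (C), x^2 + y^2, is unchanged by the transformation.
Geometrically, x^2 + y^2 is the squared distance from the origin, which every rotation about the origin preserves.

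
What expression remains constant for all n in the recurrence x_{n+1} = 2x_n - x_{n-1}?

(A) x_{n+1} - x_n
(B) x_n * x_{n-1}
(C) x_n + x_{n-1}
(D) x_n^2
A

For the recurrence x_{n+1} = 2x_n - x_{n-1}:

If x_{n+1} = 2x_n - x_{n-1}, then:
x_{n+1} - x_n = x_n - x_{n-1}
The first difference is constant throughout the sequence.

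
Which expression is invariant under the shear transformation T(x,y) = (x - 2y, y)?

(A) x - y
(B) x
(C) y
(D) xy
C

Under the shear T(x,y) = (x - 2y, y):
Substitute the transformed coordinates into each option and compare with the original:
(A) x - y  ->  (x - 2y) - (y) = x - 3y   [differs from x - y: not invariant]
(B) x  ->  (x - 2y) = x - 2y   [differs from x: not invariant]
(C) y  ->  (y) = y   [equals y: invariant]
(D) xy  ->  (x - 2y)(y) = xy - 2y^2   [differs from xy: not invariant]

Only option (C), y, is unchanged by the transformation.
A horizontal shear moves points parallel to the x-axis, so the y-coordinate (and any function of y alone) is unchanged.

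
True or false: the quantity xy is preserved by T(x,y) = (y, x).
True

Substitute T(x,y) = (y, x) into the expression and compare with the original.

Original: xy
After applying T: (y)(x) = xy

This is identical to the original xy, so the expression is invariant.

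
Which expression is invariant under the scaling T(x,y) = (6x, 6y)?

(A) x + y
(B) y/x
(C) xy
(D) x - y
B

Under the uniform scaling T(x,y) = (6x, 6y):
Substitute the transformed coordinates into each option and compare with the original:
(A) x + y  ->  (6x) + (6y) = 6x + 6y   [differs from x + y: not invariant]
(B) y/x  ->  (6y)/(6x) = y/x   [equals y/x: invariant]
(C) xy  ->  (6x)(6y) = 36xy   [differs from xy: not invariant]
(D) x - y  ->  (6x) - (6y) = 6x - 6y   [differs from x - y: not invariant]

Only option (B), y/x, is unchanged by the transformation.
The common factor 6 cancels in a ratio of coordinates, while sums, products and sums of squares pick up factors of 6 or 36.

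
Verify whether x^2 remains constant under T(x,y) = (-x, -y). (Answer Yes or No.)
Yes

Substitute T(x,y) = (-x, -y) into the expression and compare with the original.

Original: x^2
After applying T: (-x)^2 = x^2

This is identical to the original x^2, so the expression is invariant.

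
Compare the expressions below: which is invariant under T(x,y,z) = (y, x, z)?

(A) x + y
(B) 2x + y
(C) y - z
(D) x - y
A

Apply T(x,y,z) = (y, x, z) to each option, i.e. replace (x, y, z) by the transformed coordinates.
Substitute the transformed coordinates into each option and compare with the original:
(A) x + y  ->  (y) + (x) = x + y   [equals x + y: invariant]
(B) 2x + y  ->  2(y) + (x) = x + 2y   [differs from 2x + y: not invariant]
(C) y - z  ->  (x) - (z) = x - z   [differs from y - z: not invariant]
(D) x - y  ->  (y) - (x) = -x + y   [differs from x - y: not invariant]

Only option (A), x + y, is unchanged by the transformation.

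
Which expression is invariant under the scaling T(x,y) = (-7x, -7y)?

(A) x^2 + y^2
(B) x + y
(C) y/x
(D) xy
C

Under the uniform scaling T(x,y) = (-7x, -7y):
Substitute the transformed coordinates into each option and compare with the original:
(A) x^2 + y^2  ->  (-7x)^2 + (-7y)^2 = 49x^2 + 49y^2   [differs from x^2 + y^2: not invariant]
(B) x + y  ->  (-7x) + (-7y) = -7x - 7y   [differs from x + y: not invariant]
(C) y/x  ->  (-7y)/(-7x) = y/x   [equals y/x: invariant]
(D) xy  ->  (-7x)(-7y) = 49xy   [differs from xy: not invariant]

Only option (C), y/x, is unchanged by the transformation.
The common factor -7 cancels in a ratio of coordinates, while sums, products and sums of squares pick up factors of -7 or 49.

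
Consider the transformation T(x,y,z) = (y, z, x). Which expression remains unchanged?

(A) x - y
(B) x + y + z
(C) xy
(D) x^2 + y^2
B

Apply T(x,y,z) = (y, z, x) to each option, i.e. replace (x, y, z) by the transformed coordinates.
Substitute the transformed coordinates into each option and compare with the original:
(A) x - y  ->  (y) - (z) = y - z   [differs from x - y: not invariant]
(B) x + y + z  ->  (y) + (z) + (x) = x + y + z   [equals x + y + z: invariant]
(C) xy  ->  (y)(z) = yz   [differs from xy: not invariant]
(D) x^2 + y^2  ->  (y)^2 + (z)^2 = y^2 + z^2   [differs from x^2 + y^2: not invariant]

Only option (B), x + y + z, is unchanged by the transformation.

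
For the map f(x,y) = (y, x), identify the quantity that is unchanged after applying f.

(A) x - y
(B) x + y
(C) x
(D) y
B

For f(x,y) = (y, x):
After applying f: x' = y, y' = x. So x' + y' = y + x = x + y.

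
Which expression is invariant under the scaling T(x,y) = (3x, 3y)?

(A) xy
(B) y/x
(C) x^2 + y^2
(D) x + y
B

Under the uniform scaling T(x,y) = (3x, 3y):
Substitute the transformed coordinates into each option and compare with the original:
(A) xy  ->  (3x)(3y) = 9xy   [differs from xy: not invariant]
(B) y/x  ->  (3y)/(3x) = y/x   [equals y/x: invariant]
(C) x^2 + y^2  ->  (3x)^2 + (3y)^2 = 9x^2 + 9y^2   [differs from x^2 + y^2: not invariant]
(D) x + y  ->  (3x) + (3y) = 3x + 3y   [differs from x + y: not invariant]

Only option (B), y/x, is unchanged by the transformation.
The common factor 3 cancels in a ratio of coordinates, while sums, products and sums of squares pick up factors of 3 or 9.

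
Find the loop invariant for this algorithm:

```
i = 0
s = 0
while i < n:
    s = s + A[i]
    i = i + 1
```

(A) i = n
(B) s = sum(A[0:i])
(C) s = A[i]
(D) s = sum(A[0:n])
B

A loop invariant must hold before the first iteration and be re-established by every execution of the body.

(B) s = sum(A[0:i]): Initially i = 0 and s = 0 = sum of the empty slice A[0:0]. If s = sum(A[0:i]) holds at the top of an iteration, the body sets s to sum(A[0:i]) + A[i] = sum(A[0:i+1]) and then i to i+1, so s = sum(A[0:i]) holds again. At exit i = n, giving s = sum(A[0:n]).

The other options fail:
(A) i = n: false initially (i = 0); it is the exit condition, not an invariant.
(C) s = A[i]: after the first iteration s = A[0] but i = 1, so s = A[i] compares s with the wrong element (and fails in general).
(D) s = sum(A[0:n]): false before the loop (s = 0, not the full sum) -- it only becomes true at exit.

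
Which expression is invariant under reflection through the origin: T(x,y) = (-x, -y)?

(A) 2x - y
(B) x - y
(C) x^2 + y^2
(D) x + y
C

The map is reflection through the origin: T(x,y) = (-x, -y).
Substitute the transformed coordinates into each option and compare with the original:
(A) 2x - y  ->  2(-x) - (-y) = -2x + y   [differs from 2x - y: not invariant]
(B) x - y  ->  (-x) - (-y) = -x + y   [differs from x - y: not invariant]
(C) x^2 + y^2  ->  (-x)^2 + (-y)^2 = x^2 + y^2   [equals x^2 + y^2: invariant]
(D) x + y  ->  (-x) + (-y) = -x - y   [differs from x + y: not invariant]

Only option (C), x^2 + y^2, is unchanged by the transformation.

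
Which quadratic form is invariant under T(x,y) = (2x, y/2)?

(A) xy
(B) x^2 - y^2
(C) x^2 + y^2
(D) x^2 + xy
A

T multiplies x by 2 and divides y by 2.
Substitute the transformed coordinates into each option and compare with the original:
(A) xy  ->  (2x)(y/2) = xy   [equals xy: invariant]
(B) x^2 - y^2  ->  (2x)^2 - (y/2)^2 = 4x^2 - y^2/4   [differs from x^2 - y^2: not invariant]
(C) x^2 + y^2  ->  (2x)^2 + (y/2)^2 = 4x^2 + y^2/4   [differs from x^2 + y^2: not invariant]
(D) x^2 + xy  ->  (2x)^2 + (2x)(y/2) = 4x^2 + xy   [differs from x^2 + xy: not invariant]

Only option (A), xy, is unchanged by the transformation.
The factors 2 and 1/2 cancel only in the pure product xy.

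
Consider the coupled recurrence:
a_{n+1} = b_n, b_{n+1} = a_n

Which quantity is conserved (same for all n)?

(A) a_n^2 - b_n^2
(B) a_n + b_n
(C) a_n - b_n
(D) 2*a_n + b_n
B

Replace a_n by a_{n+1} = b_n and b_n by b_{n+1} = a_n in each option and simplify:
(A) a_n^2 - b_n^2  ->  (b_n)^2 - (a_n)^2 = -a_n^2 + b_n^2   [not conserved]
(B) a_n + b_n  ->  (b_n) + (a_n) = a_n + b_n   [conserved]
(C) a_n - b_n  ->  (b_n) - (a_n) = -a_n + b_n   [not conserved]
(D) 2*a_n + b_n  ->  2*(b_n) + (a_n) = a_n + 2*b_n   [not conserved]

Only (B) a_n + b_n returns to itself after one step, so it is the conserved quantity.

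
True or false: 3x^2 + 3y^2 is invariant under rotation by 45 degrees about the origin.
True

Applying rotation by 45 degrees: x' = x*cos(45 degrees) - y*sin(45 degrees) = sqrt(2)x/2 - sqrt(2)y/2, y' = x*sin(45 degrees) + y*cos(45 degrees) = sqrt(2)x/2 + sqrt(2)y/2

Substituting into 3x^2 + 3y^2:
3(sqrt(2)x/2 - sqrt(2)y/2)^2 + 3(sqrt(2)x/2 + sqrt(2)y/2)^2
= 3x^2 + 3y^2

This equals the original expression 3x^2 + 3y^2, so it IS invariant.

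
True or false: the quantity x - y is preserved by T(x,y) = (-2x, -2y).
False

Substitute T(x,y) = (-2x, -2y) into the expression and compare with the original.

Original: x - y
After applying T: (-2x) - (-2y) = -2x + 2y

This differs from the original x - y (difference: -3x + 3y), so the expression is NOT invariant.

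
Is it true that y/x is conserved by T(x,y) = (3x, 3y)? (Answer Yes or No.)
Yes

Substitute T(x,y) = (3x, 3y) into the expression and compare with the original.

Original: y/x
After applying T: (3y)/(3x) = y/x

This is identical to the original y/x, so the expression is invariant.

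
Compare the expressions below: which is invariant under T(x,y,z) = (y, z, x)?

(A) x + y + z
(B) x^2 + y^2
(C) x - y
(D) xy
A

Apply T(x,y,z) = (y, z, x) to each option, i.e. replace (x, y, z) by the transformed coordinates.
Substitute the transformed coordinates into each option and compare with the original:
(A) x + y + z  ->  (y) + (z) + (x) = x + y + z   [equals x + y + z: invariant]
(B) x^2 + y^2  ->  (y)^2 + (z)^2 = y^2 + z^2   [differs from x^2 + y^2: not invariant]
(C) x - y  ->  (y) - (z) = y - z   [differs from x - y: not invariant]
(D) xy  ->  (y)(z) = yz   [differs from xy: not invariant]

Only option (A), x + y + z, is unchanged by the transformation.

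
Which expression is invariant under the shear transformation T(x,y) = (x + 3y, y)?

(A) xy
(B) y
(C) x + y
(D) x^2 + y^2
B

Under the shear T(x,y) = (x + 3y, y):
Substitute the transformed coordinates into each option and compare with the original:
(A) xy  ->  (x + 3y)(y) = xy + 3y^2   [differs from xy: not invariant]
(B) y  ->  (y) = y   [equals y: invariant]
(C) x + y  ->  (x + 3y) + (y) = x + 4y   [differs from x + y: not invariant]
(D) x^2 + y^2  ->  (x + 3y)^2 + (y)^2 = x^2 + 6xy + 10y^2   [differs from x^2 + y^2: not invariant]

Only option (B), y, is unchanged by the transformation.
A horizontal shear moves points parallel to the x-axis, so the y-coordinate (and any function of y alone) is unchanged.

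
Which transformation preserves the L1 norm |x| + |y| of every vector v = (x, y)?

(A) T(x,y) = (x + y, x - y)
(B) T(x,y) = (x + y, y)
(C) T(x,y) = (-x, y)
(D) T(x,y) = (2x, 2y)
C

A transformation preserves a norm if ||T(v)|| = ||v|| for every v; a single vector where the norm changes rules an option out.

(A) T(x,y) = (x + y, x - y): v = (1, 0) has norm |1| + |0| = 1, but T(v) = (1, 1) has norm 2 -- not preserved.
(B) T(x,y) = (x + y, y): v = (0, 1) has norm |0| + |1| = 1, but T(v) = (1, 1) has norm 2 -- not preserved.
(C) T(x,y) = (-x, y): preserves the norm -- it only permutes the coordinates and/or flips signs, which leaves |x| + |y| unchanged.
(D) T(x,y) = (2x, 2y): v = (1, 0) has norm |1| + |0| = 1, but T(v) = (2, 0) has norm 2 -- not preserved.

Therefore the answer is (C).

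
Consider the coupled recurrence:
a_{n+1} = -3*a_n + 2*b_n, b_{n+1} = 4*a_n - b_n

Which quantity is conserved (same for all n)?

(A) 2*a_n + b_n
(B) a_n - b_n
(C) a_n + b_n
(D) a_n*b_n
C

Replace a_n by a_{n+1} = -3*a_n + 2*b_n and b_n by b_{n+1} = 4*a_n - b_n in each option and simplify:
(A) 2*a_n + b_n  ->  2*(-3*a_n + 2*b_n) + (4*a_n - b_n) = -2*a_n + 3*b_n   [not conserved]
(B) a_n - b_n  ->  (-3*a_n + 2*b_n) - (4*a_n - b_n) = -7*a_n + 3*b_n   [not conserved]
(C) a_n + b_n  ->  (-3*a_n + 2*b_n) + (4*a_n - b_n) = a_n + b_n   [conserved]
(D) a_n*b_n  ->  (-3*a_n + 2*b_n)*(4*a_n - b_n) = -12*a_n^2 + 11*a_n*b_n - 2*b_n^2   [not conserved]

Only (C) a_n + b_n returns to itself after one step, so it is the conserved quantity.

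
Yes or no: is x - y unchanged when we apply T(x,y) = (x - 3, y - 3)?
Yes

Substitute T(x,y) = (x - 3, y - 3) into the expression and compare with the original.

Original: x - y
After applying T: (x - 3) - (y - 3) = x - y

This is identical to the original x - y, so the expression is invariant.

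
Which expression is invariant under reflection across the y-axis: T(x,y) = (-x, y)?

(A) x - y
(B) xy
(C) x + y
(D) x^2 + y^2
D

The map is reflection across the y-axis: T(x,y) = (-x, y).
Substitute the transformed coordinates into each option and compare with the original:
(A) x - y  ->  (-x) - (y) = -x - y   [differs from x - y: not invariant]
(B) xy  ->  (-x)(y) = -xy   [differs from xy: not invariant]
(C) x + y  ->  (-x) + (y) = -x + y   [differs from x + y: not invariant]
(D) x^2 + y^2  ->  (-x)^2 + (y)^2 = x^2 + y^2   [equals x^2 + y^2: invariant]

Only option (D), x^2 + y^2, is unchanged by the transformation.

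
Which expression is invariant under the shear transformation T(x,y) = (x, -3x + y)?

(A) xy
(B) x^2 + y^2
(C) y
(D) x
D

Under the shear T(x,y) = (x, -3x + y):
Substitute the transformed coordinates into each option and compare with the original:
(A) xy  ->  (x)(-3x + y) = -3x^2 + xy   [differs from xy: not invariant]
(B) x^2 + y^2  ->  (x)^2 + (-3x + y)^2 = 10x^2 - 6xy + y^2   [differs from x^2 + y^2: not invariant]
(C) y  ->  (-3x + y) = -3x + y   [differs from y: not invariant]
(D) x  ->  (x) = x   [equals x: invariant]

Only option (D), x, is unchanged by the transformation.
A vertical shear moves points parallel to the y-axis, so the x-coordinate (and any function of x alone) is unchanged.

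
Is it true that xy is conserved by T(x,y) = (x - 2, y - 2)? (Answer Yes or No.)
No

Substitute T(x,y) = (x - 2, y - 2) into the expression and compare with the original.

Original: xy
After applying T: (x - 2)(y - 2) = xy - 2x - 2y + 4

This differs from the original xy (difference: -2x - 2y + 4), so the expression is NOT invariant.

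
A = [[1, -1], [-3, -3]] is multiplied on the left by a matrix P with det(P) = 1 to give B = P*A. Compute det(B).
-6

By the multiplicative property of determinants, det(B) = det(P*A) = det(P) * det(A) = det(A),
so the determinant is invariant under multiplication by any determinant-1 matrix; we just need det(A).

det(A) = (1)(-3) - (-1)(-3) = -3 - 3 = -6

Therefore det(B) = 1 * (-6) = -6.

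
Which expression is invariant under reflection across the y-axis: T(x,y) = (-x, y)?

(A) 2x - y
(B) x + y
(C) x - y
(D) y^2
D

The map is reflection across the y-axis: T(x,y) = (-x, y).
Substitute the transformed coordinates into each option and compare with the original:
(A) 2x - y  ->  2(-x) - (y) = -2x - y   [differs from 2x - y: not invariant]
(B) x + y  ->  (-x) + (y) = -x + y   [differs from x + y: not invariant]
(C) x - y  ->  (-x) - (y) = -x - y   [differs from x - y: not invariant]
(D) y^2  ->  (y)^2 = y^2   [equals y^2: invariant]

Only option (D), y^2, is unchanged by the transformation.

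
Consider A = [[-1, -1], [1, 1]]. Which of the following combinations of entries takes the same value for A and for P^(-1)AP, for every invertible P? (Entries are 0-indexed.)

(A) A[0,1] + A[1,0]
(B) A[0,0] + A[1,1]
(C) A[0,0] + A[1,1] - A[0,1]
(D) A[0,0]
B

A[0,0] + A[1,1] is the trace of A. By the cyclic property of the trace, tr(P^(-1)AP) = tr(APP^(-1)) = tr(A), so it is the same for every matrix similar to A.

The other combinations are not similarity invariants. For example, take P = [[1, 1], [1, 2]] (det P = 1), so P^(-1) = [[2, -1], [-1, 1]] and
B = P^(-1)AP = [[-6, -9], [4, 6]].
Evaluating each option on A and on B:
(A) A[0,1] + A[1,0]: 0 for A, -5 for B -> changes
(B) A[0,0] + A[1,1]: 0 for A, 0 for B -> unchanged
(C) A[0,0] + A[1,1] - A[0,1]: 1 for A, 9 for B -> changes
(D) A[0,0]: -1 for A, -6 for B -> changes

Only (B) A[0,0] + A[1,1] = 0 survives (and it does so for every P, not just this one), so it is the invariant.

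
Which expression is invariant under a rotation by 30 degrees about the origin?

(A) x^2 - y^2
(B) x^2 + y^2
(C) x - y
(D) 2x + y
B

A rotation by 30 degrees sends (x, y) to (sqrt(3)x/2 - y/2, x/2 + sqrt(3)y/2).
Substitute the transformed coordinates into each option and compare with the original:
(A) x^2 - y^2  ->  (sqrt(3)x/2 - y/2)^2 - (x/2 + sqrt(3)y/2)^2 = x^2/2 - sqrt(3)xy - y^2/2   [differs from x^2 - y^2: not invariant]
(B) x^2 + y^2  ->  (sqrt(3)x/2 - y/2)^2 + (x/2 + sqrt(3)y/2)^2 = x^2 + y^2   [equals x^2 + y^2: invariant]
(C) x - y  ->  (sqrt(3)x/2 - y/2) - (x/2 + sqrt(3)y/2) = -x/2 + sqrt(3)x/2 - sqrt(3)y/2 - y/2   [differs from x - y: not invariant]
(D) 2x + y  ->  2(sqrt(3)x/2 - y/2) + (x/2 + sqrt(3)y/2) = x/2 + sqrt(3)x - y + sqrt(3)y/2   [differs from 2x + y: not invariant]

Only option (B), x^2 + y^2, is unchanged by the transformation.
Geometrically, x^2 + y^2 is the squared distance from the origin, which every rotation about the origin preserves.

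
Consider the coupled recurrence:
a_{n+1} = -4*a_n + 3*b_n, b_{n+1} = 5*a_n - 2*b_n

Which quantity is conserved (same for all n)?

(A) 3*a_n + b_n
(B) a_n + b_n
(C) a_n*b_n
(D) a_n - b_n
B

Replace a_n by a_{n+1} = -4*a_n + 3*b_n and b_n by b_{n+1} = 5*a_n - 2*b_n in each option and simplify:
(A) 3*a_n + b_n  ->  3*(-4*a_n + 3*b_n) + (5*a_n - 2*b_n) = -7*a_n + 7*b_n   [not conserved]
(B) a_n + b_n  ->  (-4*a_n + 3*b_n) + (5*a_n - 2*b_n) = a_n + b_n   [conserved]
(C) a_n*b_n  ->  (-4*a_n + 3*b_n)*(5*a_n - 2*b_n) = -20*a_n^2 + 23*a_n*b_n - 6*b_n^2   [not conserved]
(D) a_n - b_n  ->  (-4*a_n + 3*b_n) - (5*a_n - 2*b_n) = -9*a_n + 5*b_n   [not conserved]

Only (B) a_n + b_n returns to itself after one step, so it is the conserved quantity.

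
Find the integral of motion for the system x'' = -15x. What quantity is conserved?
E = (x')^2 + 15x^2

Multiply the equation by x':
x' * x'' = -15x * x'
The left side is d/dt[(x')^2/2] and the right side is d/dt[-15x^2/2], so
d/dt[(x')^2/2 + 15x^2/2] = 0, i.e. (x')^2/2 + 15x^2/2 = constant.
Multiplying by 2, the integral of motion is E = (x')^2 + 15x^2.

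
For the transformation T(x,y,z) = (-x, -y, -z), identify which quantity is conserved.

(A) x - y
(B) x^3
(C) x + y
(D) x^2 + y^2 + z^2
D

Apply T(x,y,z) = (-x, -y, -z) to each option, i.e. replace (x, y, z) by the transformed coordinates.
Substitute the transformed coordinates into each option and compare with the original:
(A) x - y  ->  (-x) - (-y) = -x + y   [differs from x - y: not invariant]
(B) x^3  ->  (-x)^3 = -x^3   [differs from x^3: not invariant]
(C) x + y  ->  (-x) + (-y) = -x - y   [differs from x + y: not invariant]
(D) x^2 + y^2 + z^2  ->  (-x)^2 + (-y)^2 + (-z)^2 = x^2 + y^2 + z^2   [equals x^2 + y^2 + z^2: invariant]

Only option (D), x^2 + y^2 + z^2, is unchanged by the transformation.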